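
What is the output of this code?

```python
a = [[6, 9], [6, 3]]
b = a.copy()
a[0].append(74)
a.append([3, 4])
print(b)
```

Key concept: shallow copy with nested lists.
Step by step:
`a = [[6, 9], [6, 3]]` → a = [[6, 9], [6, 3]]
`b = a.copy()` → b = [[6, 9], [6, 3]]
`a[0].append(74)` → a = [[6, 9, 74], [6, 3]]; b = [[6, 9, 74], [6, 3]]
`a.append([3, 4])` → a = [[6, 9, 74], [6, 3], [3, 4]]
`print(b)` → prints [[6, 9, 74], [6, 3]]

Answer: [[6, 9, 74], [6, 3]]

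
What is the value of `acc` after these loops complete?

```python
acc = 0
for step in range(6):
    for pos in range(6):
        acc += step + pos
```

Sum of all step+pos for step,pos in 6x6
`acc` takes the values: 0 → 1 → 3 → 6 → 10 → 15 → 16 → 18 → 21 → 25 → 30 → 36 → 38 → 41 → 45 → 50 → 56 → 63 → 66 → 70 → 75 → 81 → 88 → 96 → 100 → 105 → 111 → 118 → 126 → 135 → 140 → 146 → 153 → 161 → 170 → 180

Answer: 180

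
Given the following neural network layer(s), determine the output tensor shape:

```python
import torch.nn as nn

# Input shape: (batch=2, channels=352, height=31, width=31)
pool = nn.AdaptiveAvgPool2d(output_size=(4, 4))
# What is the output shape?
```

Input: (2, 352, 31, 31) -> Output: (2, 352, 4, 4)

Answer: (2, 352, 4, 4)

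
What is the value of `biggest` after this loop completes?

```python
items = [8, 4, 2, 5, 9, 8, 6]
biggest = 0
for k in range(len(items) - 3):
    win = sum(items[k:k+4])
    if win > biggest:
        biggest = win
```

Max sum of 4-element window in [8, 4, 2, 5, 9, 8, 6]
`biggest` takes the values: 0 → 19 → 20 → 24 → 28

Answer: 28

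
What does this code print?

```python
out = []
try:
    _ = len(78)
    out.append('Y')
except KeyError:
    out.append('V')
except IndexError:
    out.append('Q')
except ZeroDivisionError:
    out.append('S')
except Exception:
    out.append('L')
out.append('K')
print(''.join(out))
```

Execution trace: 'L' (except Exception) → 'K' (after the try/except). Output: LK

Answer: LK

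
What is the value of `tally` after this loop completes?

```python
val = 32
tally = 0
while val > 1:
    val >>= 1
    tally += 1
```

Count right shifts until 1
`tally` takes the values: 0 → 1 → 2 → 3 → 4 → 5

Answer: 5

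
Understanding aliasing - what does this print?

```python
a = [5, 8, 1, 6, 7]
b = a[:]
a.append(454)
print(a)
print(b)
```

Key concept: slice [:] creates copy.
Step by step:
`a = [5, 8, 1, 6, 7]` → a = [5, 8, 1, 6, 7]
`b = a[:]` → b = [5, 8, 1, 6, 7]
`a.append(454)` → a = [5, 8, 1, 6, 7, 454]
`print(a)` → prints [5, 8, 1, 6, 7, 454]
`print(b)` → prints [5, 8, 1, 6, 7]

Answer:
[5, 8, 1, 6, 7, 454]
[5, 8, 1, 6, 7]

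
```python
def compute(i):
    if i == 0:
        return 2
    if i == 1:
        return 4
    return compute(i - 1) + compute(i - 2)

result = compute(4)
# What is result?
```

Build up from base cases: compute(0)=2, compute(1)=4, compute(2)=6, compute(3)=10, compute(4)=16

Answer: 16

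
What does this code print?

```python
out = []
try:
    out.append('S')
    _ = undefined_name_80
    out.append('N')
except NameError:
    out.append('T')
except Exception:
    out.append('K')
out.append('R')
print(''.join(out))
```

Execution trace: 'S' (try body) → 'T' (except NameError) → 'R' (after the try/except). Output: STR

Answer: STR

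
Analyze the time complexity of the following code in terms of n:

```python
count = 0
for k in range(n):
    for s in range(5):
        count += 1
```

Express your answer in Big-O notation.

Each loop level contributes: n × 1. Multiplying the contributions gives O(n).

Answer: O(n)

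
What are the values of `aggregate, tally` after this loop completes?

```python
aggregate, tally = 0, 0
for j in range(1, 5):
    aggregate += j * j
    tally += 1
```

Sum of squares and count
`aggregate, tally` takes the values: (0, 0) → (1, 0) → (1, 1) → (5, 1) → (5, 2) → (14, 2) → (14, 3) → (30, 3) → (30, 4)

Answer: 30, 4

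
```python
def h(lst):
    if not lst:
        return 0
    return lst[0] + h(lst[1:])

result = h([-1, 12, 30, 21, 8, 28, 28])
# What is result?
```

(-1) + 12 + 30 + 21 + 8 + 28 + 28 + 0 = 126

Answer: 126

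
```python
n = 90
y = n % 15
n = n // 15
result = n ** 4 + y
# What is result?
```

Trace:
`n = 90` → n = 90
`y = n % 15` → y = 0
`n = n // 15` → n = 6
`result = n ** 4 + y` → result = 1296
So result = 1296

Answer: 1296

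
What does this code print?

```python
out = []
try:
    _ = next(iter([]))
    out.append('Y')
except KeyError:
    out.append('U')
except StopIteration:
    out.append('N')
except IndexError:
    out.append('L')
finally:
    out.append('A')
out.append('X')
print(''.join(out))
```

Execution trace: 'N' (except StopIteration) → 'A' (finally) → 'X' (after the try/except). Output: NAX

Answer: NAX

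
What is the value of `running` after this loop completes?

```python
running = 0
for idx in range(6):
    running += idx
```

Sum of 0 to 5 = 15
`running` takes the values: 0 → 1 → 3 → 6 → 10 → 15

Answer: 15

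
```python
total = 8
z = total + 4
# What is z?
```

Trace:
`total = 8` → total = 8
`z = total + 4` → z = 12
So z = 12

Answer: 12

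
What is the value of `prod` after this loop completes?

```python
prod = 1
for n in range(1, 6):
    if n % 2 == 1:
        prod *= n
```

Product of odd numbers 1 to 5
`prod` takes the values: 1 → 3 → 15

Answer: 15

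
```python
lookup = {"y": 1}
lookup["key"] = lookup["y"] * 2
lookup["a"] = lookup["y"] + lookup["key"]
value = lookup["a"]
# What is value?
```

Trace:
`lookup = {"y": 1}` → lookup = {'y': 1}
`lookup["key"] = lookup["y"] * 2` → lookup = {'y': 1, 'key': 2}
`lookup["a"] = lookup["y"] + lookup["key"]` → lookup = {'y': 1, 'key': 2, 'a': 3}
`value = lookup["a"]` → value = 3
So value = 3

Answer: 3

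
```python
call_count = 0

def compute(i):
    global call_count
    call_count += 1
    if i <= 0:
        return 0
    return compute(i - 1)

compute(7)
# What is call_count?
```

Linear recursion stepping by 1: 8 calls from i=7 down to ≤0.

Answer: 8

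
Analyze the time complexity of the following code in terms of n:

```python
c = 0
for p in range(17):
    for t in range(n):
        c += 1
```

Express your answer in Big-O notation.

Each loop level contributes: 1 × n. Multiplying the contributions gives O(n).

Answer: O(n)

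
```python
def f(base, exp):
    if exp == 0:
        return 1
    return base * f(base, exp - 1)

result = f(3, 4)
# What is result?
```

f(3, 4) = 3 * 3 * 3 * 3 = 81

Answer: 81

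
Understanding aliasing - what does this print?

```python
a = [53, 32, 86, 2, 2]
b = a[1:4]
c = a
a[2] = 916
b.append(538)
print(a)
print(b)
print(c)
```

Key concept: slice vs alias.
Step by step:
`a = [53, 32, 86, 2, 2]` → a = [53, 32, 86, 2, 2]
`b = a[1:4]` → b = [32, 86, 2]
`c = a` → c = [53, 32, 86, 2, 2] (same object as a)
`a[2] = 916` → a = [53, 32, 916, 2, 2] (same object as c); c = [53, 32, 916, 2, 2] (same object as a)
`b.append(538)` → b = [32, 86, 2, 538]
`print(a)` → prints [53, 32, 916, 2, 2]
`print(b)` → prints [32, 86, 2, 538]
`print(c)` → prints [53, 32, 916, 2, 2]

Answer:
[53, 32, 916, 2, 2]
[32, 86, 2, 538]
[53, 32, 916, 2, 2]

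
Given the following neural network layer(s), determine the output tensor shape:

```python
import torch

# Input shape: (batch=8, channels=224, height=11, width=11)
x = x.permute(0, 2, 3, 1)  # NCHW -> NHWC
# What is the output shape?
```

Input: (8, 224, 11, 11) -> Output: (8, 11, 11, 224)

Answer: (8, 11, 11, 224)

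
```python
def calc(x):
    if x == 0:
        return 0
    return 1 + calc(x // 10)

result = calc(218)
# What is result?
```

Count of digits of 218: 3

Answer: 3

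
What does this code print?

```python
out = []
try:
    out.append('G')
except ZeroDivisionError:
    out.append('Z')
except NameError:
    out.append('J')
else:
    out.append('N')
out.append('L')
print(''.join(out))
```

Execution trace: 'G' (try body, no exception) → 'N' (else) → 'L' (after the try/except). Output: GNL

Answer: GNL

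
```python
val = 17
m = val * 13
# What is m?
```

Trace:
`val = 17` → val = 17
`m = val * 13` → m = 221
So m = 221

Answer: 221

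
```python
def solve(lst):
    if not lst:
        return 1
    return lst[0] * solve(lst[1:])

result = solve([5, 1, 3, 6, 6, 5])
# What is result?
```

Product over [5, 1, 3, 6, 6, 5] = 5 * 1 * 3 * 6 * 6 * 5 = 2700

Answer: 2700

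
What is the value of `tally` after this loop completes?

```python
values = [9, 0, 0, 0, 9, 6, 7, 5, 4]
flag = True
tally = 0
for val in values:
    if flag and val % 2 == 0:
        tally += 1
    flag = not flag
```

Count even values at even positions
`tally` takes the values: 0 → 1 → 2

Answer: 2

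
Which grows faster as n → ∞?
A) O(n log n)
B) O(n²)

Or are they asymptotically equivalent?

O(n log n) vs O(n²): Higher order terms dominate.

Answer: B) O(n²) grows faster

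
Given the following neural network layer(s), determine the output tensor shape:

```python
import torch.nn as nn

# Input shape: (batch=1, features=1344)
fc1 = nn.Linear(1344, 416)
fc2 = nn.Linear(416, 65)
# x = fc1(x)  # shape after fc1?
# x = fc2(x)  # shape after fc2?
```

Input: (1, 1344) -> after fc1: (1, 416) -> Output: (1, 65)

Answer: (1, 65)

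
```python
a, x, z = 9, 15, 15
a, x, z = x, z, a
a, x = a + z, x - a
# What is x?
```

Trace:
`a, x, z = 9, 15, 15` → a = 9; x = 15; z = 15
`a, x, z = x, z, a` → a = 15; x = 15; z = 9
`a, x = a + z, x - a` → a = 24; x = 0
So x = 0

Answer: 0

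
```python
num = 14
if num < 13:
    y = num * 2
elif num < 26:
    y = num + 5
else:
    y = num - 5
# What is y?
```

Trace:
`num = 14` → num = 14
`if num < 13: ...` → num < 13 is False, num < 26 is True → y = 19
So y = 19

Answer: 19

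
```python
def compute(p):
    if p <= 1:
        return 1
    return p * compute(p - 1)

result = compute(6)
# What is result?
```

compute(6) = 6 * 5 * 4 * 3 * 2 * 1 = 720

Answer: 720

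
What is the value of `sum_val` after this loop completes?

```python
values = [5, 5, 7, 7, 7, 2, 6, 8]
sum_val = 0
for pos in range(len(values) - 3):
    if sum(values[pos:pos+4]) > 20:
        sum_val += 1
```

Count windows with sum > 20
`sum_val` takes the values: 0 → 1 → 2 → 3 → 4 → 5

Answer: 5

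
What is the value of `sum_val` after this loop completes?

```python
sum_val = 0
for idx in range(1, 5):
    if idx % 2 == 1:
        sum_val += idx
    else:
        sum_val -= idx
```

Add odd, subtract even
`sum_val` takes the values: 0 → 1 → -1 → 2 → -2

Answer: -2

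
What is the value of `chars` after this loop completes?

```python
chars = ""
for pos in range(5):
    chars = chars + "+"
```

Repeat '+' 5 times
`chars` takes the values: "" → "+" → "++" → "+++" → "++++" → "+++++"

Answer: "+++++"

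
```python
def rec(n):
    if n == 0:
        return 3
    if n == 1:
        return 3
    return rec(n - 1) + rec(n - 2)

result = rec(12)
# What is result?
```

Build up from base cases: rec(0)=3, rec(1)=3, rec(2)=6, rec(3)=9, rec(4)=15, rec(5)=24, rec(6)=39, ..., rec(12)=699

Answer: 699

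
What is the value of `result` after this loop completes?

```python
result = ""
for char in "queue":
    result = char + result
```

Reverse 'queue'
`result` takes the values: "" → "q" → "uq" → "euq" → "ueuq" → "eueuq"

Answer: "eueuq"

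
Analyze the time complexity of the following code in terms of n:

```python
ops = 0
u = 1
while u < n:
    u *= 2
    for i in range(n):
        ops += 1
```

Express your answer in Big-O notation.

Each loop level contributes: log n × n. Multiplying the contributions gives O(n log n).

Answer: O(n log n)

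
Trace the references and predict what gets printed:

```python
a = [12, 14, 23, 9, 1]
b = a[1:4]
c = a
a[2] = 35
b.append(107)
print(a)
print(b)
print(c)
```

Key concept: slice vs alias.
Step by step:
`a = [12, 14, 23, 9, 1]` → a = [12, 14, 23, 9, 1]
`b = a[1:4]` → b = [14, 23, 9]
`c = a` → c = [12, 14, 23, 9, 1] (same object as a)
`a[2] = 35` → a = [12, 14, 35, 9, 1] (same object as c); c = [12, 14, 35, 9, 1] (same object as a)
`b.append(107)` → b = [14, 23, 9, 107]
`print(a)` → prints [12, 14, 35, 9, 1]
`print(b)` → prints [14, 23, 9, 107]
`print(c)` → prints [12, 14, 35, 9, 1]

Answer:
[12, 14, 35, 9, 1]
[14, 23, 9, 107]
[12, 14, 35, 9, 1]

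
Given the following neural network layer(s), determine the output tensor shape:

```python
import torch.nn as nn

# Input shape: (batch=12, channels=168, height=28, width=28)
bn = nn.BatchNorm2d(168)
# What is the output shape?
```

Input: (12, 168, 28, 28) -> Output: (12, 168, 28, 28)

Answer: (12, 168, 28, 28)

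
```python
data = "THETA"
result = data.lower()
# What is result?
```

Trace:
`data = "THETA"` → data = 'THETA'
`result = data.lower()` → result = 'theta'
So result = 'theta'

Answer: 'theta'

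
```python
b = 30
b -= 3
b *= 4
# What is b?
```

Trace:
`b = 30` → b = 30
`b -= 3` → b = 27
`b *= 4` → b = 108
So b = 108

Answer: 108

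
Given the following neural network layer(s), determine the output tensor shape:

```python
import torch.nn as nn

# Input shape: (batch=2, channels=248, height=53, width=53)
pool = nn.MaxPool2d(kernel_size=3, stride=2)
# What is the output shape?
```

Input: (2, 248, 53, 53) -> Output: (2, 248, 26, 26)

Answer: (2, 248, 26, 26)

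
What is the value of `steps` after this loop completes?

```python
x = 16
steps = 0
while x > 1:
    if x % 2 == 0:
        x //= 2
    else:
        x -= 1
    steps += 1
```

Steps to reduce 16 to 1
`steps` takes the values: 0 → 1 → 2 → 3 → 4

Answer: 4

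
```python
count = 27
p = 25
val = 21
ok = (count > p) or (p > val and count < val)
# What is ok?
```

Trace:
`count = 27` → count = 27
`p = 25` → p = 25
`val = 21` → val = 21
`ok = (count > p) or (p > val and count < val)` → ok = True
So ok = True

Answer: True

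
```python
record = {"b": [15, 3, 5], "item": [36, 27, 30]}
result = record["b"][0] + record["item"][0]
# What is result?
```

Trace:
`record = {"b": [15, 3, 5], "item": [36, 27, 30]}` → record = {'b': [15, 3, 5], 'item': [36, 27, 30]}
`result = record["b"][0] + record["item"][0]` → result = 51
So result = 51

Answer: 51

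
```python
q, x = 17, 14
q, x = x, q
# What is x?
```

Trace:
`q, x = 17, 14` → q = 17; x = 14
`q, x = x, q` → q = 14; x = 17
So x = 17

Answer: 17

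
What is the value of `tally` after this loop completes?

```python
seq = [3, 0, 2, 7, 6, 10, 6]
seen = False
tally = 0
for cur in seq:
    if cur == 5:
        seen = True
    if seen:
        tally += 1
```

Count elements after first 5 in [3, 0, 2, 7, 6, 10, 6]
`tally` takes the values: 0

Answer: 0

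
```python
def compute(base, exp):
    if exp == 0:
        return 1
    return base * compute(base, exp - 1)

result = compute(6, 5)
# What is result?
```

compute(6, 5) = 6 * 6 * 6 * 6 * 6 = 7776

Answer: 7776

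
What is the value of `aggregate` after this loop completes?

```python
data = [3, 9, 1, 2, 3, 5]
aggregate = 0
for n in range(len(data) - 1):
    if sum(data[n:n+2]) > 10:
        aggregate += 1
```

Count windows with sum > 10
`aggregate` takes the values: 0 → 1

Answer: 1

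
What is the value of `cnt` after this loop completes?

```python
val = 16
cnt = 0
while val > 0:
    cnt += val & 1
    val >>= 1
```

Count set bits in 16 (binary: 0b10000)
`cnt` takes the values: 0 → 1

Answer: 1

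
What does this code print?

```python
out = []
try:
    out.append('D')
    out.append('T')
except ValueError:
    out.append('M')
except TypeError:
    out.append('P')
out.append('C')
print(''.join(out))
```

Execution trace: 'D' (try body) → 'T' (try body, no exception) → 'C' (after the try/except). Output: DTC

Answer: DTC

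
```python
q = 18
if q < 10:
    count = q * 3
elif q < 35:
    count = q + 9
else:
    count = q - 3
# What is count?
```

Trace:
`q = 18` → q = 18
`if q < 10: ...` → q < 10 is False, q < 35 is True → count = 27
So count = 27

Answer: 27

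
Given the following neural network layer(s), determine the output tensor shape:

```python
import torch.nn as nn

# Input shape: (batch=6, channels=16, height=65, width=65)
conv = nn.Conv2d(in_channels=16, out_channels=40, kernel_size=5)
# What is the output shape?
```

Input: (6, 16, 65, 65) -> Output: (6, 40, 61, 61)

Answer: (6, 40, 61, 61)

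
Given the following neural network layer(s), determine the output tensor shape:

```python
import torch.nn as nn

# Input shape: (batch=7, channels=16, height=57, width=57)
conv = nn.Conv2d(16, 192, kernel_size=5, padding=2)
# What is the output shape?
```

Input: (7, 16, 57, 57) -> Output: (7, 192, 57, 57)

Answer: (7, 192, 57, 57)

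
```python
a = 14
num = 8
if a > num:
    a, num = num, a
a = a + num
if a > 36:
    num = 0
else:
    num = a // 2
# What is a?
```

Trace:
`a = 14` → a = 14
`num = 8` → num = 8
`if a > num: ...` → a > num is True → a = 8; num = 14
`a = a + num` → a = 22
`if a > 36: ...` → a > 36 is False, take else branch → num = 11
So a = 22

Answer: 22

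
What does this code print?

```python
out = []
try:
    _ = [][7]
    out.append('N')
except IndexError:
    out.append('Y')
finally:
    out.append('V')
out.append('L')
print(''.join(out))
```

Execution trace: 'Y' (except IndexError) → 'V' (finally) → 'L' (after the try/except). Output: YVL

Answer: YVL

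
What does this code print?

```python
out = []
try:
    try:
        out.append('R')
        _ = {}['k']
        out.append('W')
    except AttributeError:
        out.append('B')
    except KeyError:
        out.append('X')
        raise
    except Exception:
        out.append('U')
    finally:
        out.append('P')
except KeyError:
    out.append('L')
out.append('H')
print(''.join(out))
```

Execution trace: 'R' (inner try body) → 'X' (inner except KeyError) → 'P' (inner finally) → 'L' (outer except KeyError) → 'H' (after the try/except). Output: RXPLH

Answer: RXPLH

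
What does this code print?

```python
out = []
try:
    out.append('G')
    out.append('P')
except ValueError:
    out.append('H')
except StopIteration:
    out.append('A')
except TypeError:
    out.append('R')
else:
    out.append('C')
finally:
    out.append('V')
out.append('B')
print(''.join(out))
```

Execution trace: 'G' (try body) → 'P' (try body, no exception) → 'C' (else) → 'V' (finally) → 'B' (after the try/except). Output: GPCVB

Answer: GPCVB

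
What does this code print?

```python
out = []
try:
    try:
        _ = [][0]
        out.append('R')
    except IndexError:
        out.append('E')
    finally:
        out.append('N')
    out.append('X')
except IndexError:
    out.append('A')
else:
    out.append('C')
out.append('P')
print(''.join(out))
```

Execution trace: 'E' (inner except IndexError) → 'N' (inner finally) → 'X' (try body, no exception) → 'C' (else) → 'P' (after the try/except). Output: ENXCP

Answer: ENXCP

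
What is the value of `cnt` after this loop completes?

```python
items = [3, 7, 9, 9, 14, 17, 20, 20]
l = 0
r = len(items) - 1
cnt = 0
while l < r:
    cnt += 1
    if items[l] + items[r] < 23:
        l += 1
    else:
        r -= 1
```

Steps to find pair summing to 23
`cnt` takes the values: 0 → 1 → 2 → 3 → 4 → 5 → 6 → 7

Answer: 7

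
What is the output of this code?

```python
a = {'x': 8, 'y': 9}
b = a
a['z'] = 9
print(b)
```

Key concept: dict aliasing.
Step by step:
`a = {'x': 8, 'y': 9}` → a = {'x': 8, 'y': 9}
`b = a` → b = {'x': 8, 'y': 9} (same object as a)
`a['z'] = 9` → a = {'x': 8, 'y': 9, 'z': 9} (same object as b); b = {'x': 8, 'y': 9, 'z': 9} (same object as a)
`print(b)` → prints {'x': 8, 'y': 9, 'z': 9}

Answer: {'x': 8, 'y': 9, 'z': 9}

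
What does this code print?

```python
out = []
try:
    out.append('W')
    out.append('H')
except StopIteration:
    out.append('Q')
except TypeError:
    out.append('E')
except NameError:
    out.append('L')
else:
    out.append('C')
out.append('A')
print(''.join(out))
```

Execution trace: 'W' (try body) → 'H' (try body, no exception) → 'C' (else) → 'A' (after the try/except). Output: WHCA

Answer: WHCA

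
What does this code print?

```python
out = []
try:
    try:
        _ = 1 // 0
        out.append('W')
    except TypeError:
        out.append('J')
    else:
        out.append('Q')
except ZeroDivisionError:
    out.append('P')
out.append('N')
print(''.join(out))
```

Execution trace: 'P' (outer except ZeroDivisionError) → 'N' (after the try/except). Output: PN

Answer: PN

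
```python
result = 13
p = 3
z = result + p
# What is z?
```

Trace:
`result = 13` → result = 13
`p = 3` → p = 3
`z = result + p` → z = 16
So z = 16

Answer: 16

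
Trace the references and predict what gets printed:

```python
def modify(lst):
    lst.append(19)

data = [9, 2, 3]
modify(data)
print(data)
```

Key concept: function modifies passed list.
Step by step:
`data = [9, 2, 3]` → data = [9, 2, 3]
`modify(data)` → data = [9, 2, 3, 19]
`print(data)` → prints [9, 2, 3, 19]

Answer: [9, 2, 3, 19]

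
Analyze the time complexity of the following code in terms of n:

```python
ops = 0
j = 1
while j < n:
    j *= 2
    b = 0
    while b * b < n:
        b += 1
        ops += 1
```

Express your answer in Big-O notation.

Each loop level contributes: log n × √n. Multiplying the contributions gives O(√n log n).

Answer: O(√n log n)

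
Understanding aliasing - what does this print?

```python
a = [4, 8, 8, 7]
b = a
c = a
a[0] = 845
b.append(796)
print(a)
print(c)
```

Key concept: multiple aliases.
Step by step:
`a = [4, 8, 8, 7]` → a = [4, 8, 8, 7]
`b = a` → b = [4, 8, 8, 7] (same object as a)
`c = a` → c = [4, 8, 8, 7] (same object as a, b)
`a[0] = 845` → a = [845, 8, 8, 7] (same object as b, c); b = [845, 8, 8, 7] (same object as a, c); c = [845, 8, 8, 7] (same object as a, b)
`b.append(796)` → a = [845, 8, 8, 7, 796] (same object as b, c); b = [845, 8, 8, 7, 796] (same object as a, c); c = [845, 8, 8, 7, 796] (same object as a, b)
`print(a)` → prints [845, 8, 8, 7, 796]
`print(c)` → prints [845, 8, 8, 7, 796]

Answer:
[845, 8, 8, 7, 796]
[845, 8, 8, 7, 796]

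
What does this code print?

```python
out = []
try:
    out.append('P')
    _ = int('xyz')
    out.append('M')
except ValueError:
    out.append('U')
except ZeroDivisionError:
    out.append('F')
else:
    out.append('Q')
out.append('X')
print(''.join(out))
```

Execution trace: 'P' (try body) → 'U' (except ValueError) → 'X' (after the try/except). Output: PUX

Answer: PUX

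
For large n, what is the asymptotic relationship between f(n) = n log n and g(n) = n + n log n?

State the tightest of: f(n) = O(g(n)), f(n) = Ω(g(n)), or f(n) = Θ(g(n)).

n log n vs n + n log n: f(n) = Θ(g(n)) — they are asymptotically equivalent (the n term is dominated).

Answer: f(n) = Θ(g(n)) — they are asymptotically equivalent (the n term is dominated).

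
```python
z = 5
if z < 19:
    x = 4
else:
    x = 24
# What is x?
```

Trace:
`z = 5` → z = 5
`if z < 19: ...` → z < 19 is True → x = 4
So x = 4

Answer: 4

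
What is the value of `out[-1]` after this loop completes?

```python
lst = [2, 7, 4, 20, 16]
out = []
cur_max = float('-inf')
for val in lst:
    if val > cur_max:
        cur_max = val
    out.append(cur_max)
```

Running max ends at 20
`out` takes the values: [] → [2] → [2, 7] → [2, 7, 7] → [2, 7, 7, 20] → [2, 7, 7, 20, 20]
So `out[-1]` = 20

Answer: 20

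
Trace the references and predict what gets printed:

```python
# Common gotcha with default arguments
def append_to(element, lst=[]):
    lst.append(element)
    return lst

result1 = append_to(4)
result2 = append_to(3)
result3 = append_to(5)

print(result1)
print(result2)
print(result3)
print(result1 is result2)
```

Key concept: mutable default argument gotcha.
Step by step:
`result1 = append_to(4)` → result1 = [4]
`result2 = append_to(3)` → result1 = [4, 3] (same object as result2); result2 = [4, 3] (same object as result1)
`result3 = append_to(5)` → result1 = [4, 3, 5] (same object as result2, result3); result2 = [4, 3, 5] (same object as result1, result3); result3 = [4, 3, 5] (same object as result1, result2)
`print(result1)` → prints [4, 3, 5]
`print(result2)` → prints [4, 3, 5]
`print(result3)` → prints [4, 3, 5]
`print(result1 is result2)` → prints True

Answer:
[4, 3, 5]
[4, 3, 5]
[4, 3, 5]
True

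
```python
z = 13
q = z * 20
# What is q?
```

Trace:
`z = 13` → z = 13
`q = z * 20` → q = 260
So q = 260

Answer: 260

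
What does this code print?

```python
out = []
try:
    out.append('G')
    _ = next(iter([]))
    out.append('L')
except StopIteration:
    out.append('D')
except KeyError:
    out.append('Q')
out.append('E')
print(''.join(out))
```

Execution trace: 'G' (try body) → 'D' (except StopIteration) → 'E' (after the try/except). Output: GDE

Answer: GDE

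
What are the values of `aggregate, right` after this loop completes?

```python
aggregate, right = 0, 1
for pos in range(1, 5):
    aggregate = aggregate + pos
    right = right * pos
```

Sum and factorial of 1 to 4
`aggregate, right` takes the values: (0, 1) → (1, 1) → (3, 1) → (3, 2) → (6, 2) → (6, 6) → (10, 6) → (10, 24)

Answer: 10, 24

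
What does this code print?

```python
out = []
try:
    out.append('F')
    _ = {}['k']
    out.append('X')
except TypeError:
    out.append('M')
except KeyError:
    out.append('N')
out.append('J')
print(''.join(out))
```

Execution trace: 'F' (try body) → 'N' (except KeyError) → 'J' (after the try/except). Output: FNJ

Answer: FNJ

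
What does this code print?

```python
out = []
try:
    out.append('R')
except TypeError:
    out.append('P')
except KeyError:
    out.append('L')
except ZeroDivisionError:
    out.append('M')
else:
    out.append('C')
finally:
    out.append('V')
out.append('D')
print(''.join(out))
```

Execution trace: 'R' (try body, no exception) → 'C' (else) → 'V' (finally) → 'D' (after the try/except). Output: RCVD

Answer: RCVD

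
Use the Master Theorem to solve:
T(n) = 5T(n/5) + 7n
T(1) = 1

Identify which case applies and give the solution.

a=5, b=5, f(n)=7n. log_5(5) = 1. Since c=1 = 1, Case 2 applies: T(n) = Θ(n^log_b(a) · log n) = O(n log n).

Answer: O(n log n) - Case 2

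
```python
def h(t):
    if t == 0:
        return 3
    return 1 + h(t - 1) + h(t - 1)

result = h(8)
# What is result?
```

h(t) = 1 + 2·h(t-1), h(0)=3. Closed form: (3+1)·2^8 - 1 = 1023.

Answer: 1023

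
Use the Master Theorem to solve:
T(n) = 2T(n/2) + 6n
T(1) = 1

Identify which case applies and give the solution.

a=2, b=2, f(n)=6n. log_2(2) = 1. Since c=1 = 1, Case 2 applies: T(n) = Θ(n^log_b(a) · log n) = O(n log n).

Answer: O(n log n) - Case 2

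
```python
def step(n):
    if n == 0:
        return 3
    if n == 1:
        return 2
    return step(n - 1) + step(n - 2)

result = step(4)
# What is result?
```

Build up from base cases: step(0)=3, step(1)=2, step(2)=5, step(3)=7, step(4)=12

Answer: 12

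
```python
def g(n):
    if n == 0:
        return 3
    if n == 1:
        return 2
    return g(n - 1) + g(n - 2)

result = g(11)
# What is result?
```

Build up from base cases: g(0)=3, g(1)=2, g(2)=5, g(3)=7, g(4)=12, g(5)=19, g(6)=31, ..., g(11)=343

Answer: 343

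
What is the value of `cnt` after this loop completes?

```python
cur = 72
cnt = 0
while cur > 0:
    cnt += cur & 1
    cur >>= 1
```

Count set bits in 72 (binary: 0b1001000)
`cnt` takes the values: 0 → 1 → 2

Answer: 2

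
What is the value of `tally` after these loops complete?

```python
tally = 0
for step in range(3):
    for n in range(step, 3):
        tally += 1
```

Upper triangle: 3 + 2 + ... + 1
`tally` takes the values: 0 → 1 → 2 → 3 → 4 → 5 → 6

Answer: 6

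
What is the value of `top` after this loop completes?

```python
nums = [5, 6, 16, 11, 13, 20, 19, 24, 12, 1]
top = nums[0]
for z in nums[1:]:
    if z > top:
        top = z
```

Maximum of [5, 6, 16, 11, 13, 20, 19, 24, 12, 1]
`top` takes the values: 5 → 6 → 16 → 20 → 24

Answer: 24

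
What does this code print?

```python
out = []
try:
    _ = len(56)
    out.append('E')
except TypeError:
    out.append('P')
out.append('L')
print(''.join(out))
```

Execution trace: 'P' (except TypeError) → 'L' (after the try/except). Output: PL

Answer: PL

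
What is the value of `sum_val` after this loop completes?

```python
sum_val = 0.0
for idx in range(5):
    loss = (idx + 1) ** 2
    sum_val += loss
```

Sum of squared losses 1² + 2² + ... + 5²
`sum_val` takes the values: 0.0 → 1.0 → 5.0 → 14.0 → 30.0 → 55.0

Answer: 55.0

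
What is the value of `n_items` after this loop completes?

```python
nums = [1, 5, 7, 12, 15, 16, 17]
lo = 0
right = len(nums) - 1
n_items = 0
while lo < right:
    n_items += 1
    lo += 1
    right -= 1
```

Iterations until pointers meet (list length 7)
`n_items` takes the values: 0 → 1 → 2 → 3

Answer: 3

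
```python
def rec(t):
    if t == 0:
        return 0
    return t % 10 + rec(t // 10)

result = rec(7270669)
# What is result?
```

Sum of digits of 7270669: 9 + 6 + 6 + 0 + 7 + 2 + 7 = 37

Answer: 37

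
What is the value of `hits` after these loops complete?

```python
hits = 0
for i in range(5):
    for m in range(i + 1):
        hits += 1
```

Triangle: 1 + 2 + ... + 5
`hits` takes the values: 0 → 1 → 2 → 3 → 4 → 5 → 6 → 7 → 8 → 9 → 10 → 11 → 12 → 13 → 14 → 15

Answer: 15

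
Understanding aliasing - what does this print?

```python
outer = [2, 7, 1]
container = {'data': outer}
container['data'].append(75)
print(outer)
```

Key concept: dict holds reference to list.
Step by step:
`outer = [2, 7, 1]` → outer = [2, 7, 1]
`container = {'data': outer}` → container = {'data': [2, 7, 1]}
`container['data'].append(75)` → outer = [2, 7, 1, 75]; container = {'data': [2, 7, 1, 75]}
`print(outer)` → prints [2, 7, 1, 75]

Answer: [2, 7, 1, 75]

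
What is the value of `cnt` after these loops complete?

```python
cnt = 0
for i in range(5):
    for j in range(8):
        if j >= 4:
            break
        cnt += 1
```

Inner breaks at 4, outer runs 5 times
`cnt` takes the values: 0 → 1 → 2 → 3 → 4 → 5 → 6 → 7 → 8 → 9 → 10 → 11 → 12 → 13 → 14 → 15 → 16 → 17 → 18 → 19 → 20

Answer: 20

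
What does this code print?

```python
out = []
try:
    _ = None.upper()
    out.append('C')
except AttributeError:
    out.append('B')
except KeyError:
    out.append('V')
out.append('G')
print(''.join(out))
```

Execution trace: 'B' (except AttributeError) → 'G' (after the try/except). Output: BG

Answer: BG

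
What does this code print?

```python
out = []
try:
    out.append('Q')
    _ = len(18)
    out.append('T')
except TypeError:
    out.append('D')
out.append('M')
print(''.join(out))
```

Execution trace: 'Q' (try body) → 'D' (except TypeError) → 'M' (after the try/except). Output: QDM

Answer: QDM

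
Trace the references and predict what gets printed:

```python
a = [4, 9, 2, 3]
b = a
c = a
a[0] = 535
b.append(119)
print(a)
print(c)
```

Key concept: multiple aliases.
Step by step:
`a = [4, 9, 2, 3]` → a = [4, 9, 2, 3]
`b = a` → b = [4, 9, 2, 3] (same object as a)
`c = a` → c = [4, 9, 2, 3] (same object as a, b)
`a[0] = 535` → a = [535, 9, 2, 3] (same object as b, c); b = [535, 9, 2, 3] (same object as a, c); c = [535, 9, 2, 3] (same object as a, b)
`b.append(119)` → a = [535, 9, 2, 3, 119] (same object as b, c); b = [535, 9, 2, 3, 119] (same object as a, c); c = [535, 9, 2, 3, 119] (same object as a, b)
`print(a)` → prints [535, 9, 2, 3, 119]
`print(c)` → prints [535, 9, 2, 3, 119]

Answer:
[535, 9, 2, 3, 119]
[535, 9, 2, 3, 119]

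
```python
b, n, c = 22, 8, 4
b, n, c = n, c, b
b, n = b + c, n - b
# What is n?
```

Trace:
`b, n, c = 22, 8, 4` → b = 22; n = 8; c = 4
`b, n, c = n, c, b` → b = 8; n = 4; c = 22
`b, n = b + c, n - b` → b = 30; n = -4
So n = -4

Answer: -4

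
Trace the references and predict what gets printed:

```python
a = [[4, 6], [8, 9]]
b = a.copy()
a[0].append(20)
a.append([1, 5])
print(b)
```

Key concept: shallow copy with nested lists.
Step by step:
`a = [[4, 6], [8, 9]]` → a = [[4, 6], [8, 9]]
`b = a.copy()` → b = [[4, 6], [8, 9]]
`a[0].append(20)` → a = [[4, 6, 20], [8, 9]]; b = [[4, 6, 20], [8, 9]]
`a.append([1, 5])` → a = [[4, 6, 20], [8, 9], [1, 5]]
`print(b)` → prints [[4, 6, 20], [8, 9]]

Answer: [[4, 6, 20], [8, 9]]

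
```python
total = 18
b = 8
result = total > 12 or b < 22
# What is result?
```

Trace:
`total = 18` → total = 18
`b = 8` → b = 8
`result = total > 12 or b < 22` → result = True
So result = True

Answer: True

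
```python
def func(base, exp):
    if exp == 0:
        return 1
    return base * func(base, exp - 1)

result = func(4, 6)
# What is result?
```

func(4, 6) = 4 * 4 * 4 * 4 * 4 * 4 = 4096

Answer: 4096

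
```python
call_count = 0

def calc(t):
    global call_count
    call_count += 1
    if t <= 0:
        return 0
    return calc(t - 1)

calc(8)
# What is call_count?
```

Linear recursion stepping by 1: 9 calls from t=8 down to ≤0.

Answer: 9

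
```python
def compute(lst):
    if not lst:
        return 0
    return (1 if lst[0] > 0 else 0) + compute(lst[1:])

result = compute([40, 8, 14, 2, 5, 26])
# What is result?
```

Count of positive elements in [40, 8, 14, 2, 5, 26] = 6

Answer: 6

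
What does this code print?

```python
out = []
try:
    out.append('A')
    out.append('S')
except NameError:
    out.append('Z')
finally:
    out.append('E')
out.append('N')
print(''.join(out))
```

Execution trace: 'A' (try body) → 'S' (try body, no exception) → 'E' (finally) → 'N' (after the try/except). Output: ASEN

Answer: ASEN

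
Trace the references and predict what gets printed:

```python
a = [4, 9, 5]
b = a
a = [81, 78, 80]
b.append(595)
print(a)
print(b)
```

Key concept: rebinding vs mutation: a is rebound to a new list, b still points at the original.
Step by step:
`a = [4, 9, 5]` → a = [4, 9, 5]
`b = a` → b = [4, 9, 5] (same object as a)
`a = [81, 78, 80]` → a = [81, 78, 80]
`b.append(595)` → b = [4, 9, 5, 595]
`print(a)` → prints [81, 78, 80]
`print(b)` → prints [4, 9, 5, 595]

Answer:
[81, 78, 80]
[4, 9, 5, 595]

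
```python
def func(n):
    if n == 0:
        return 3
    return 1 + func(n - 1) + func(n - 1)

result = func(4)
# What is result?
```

func(n) = 1 + 2·func(n-1), func(0)=3. Closed form: (3+1)·2^4 - 1 = 63.

Answer: 63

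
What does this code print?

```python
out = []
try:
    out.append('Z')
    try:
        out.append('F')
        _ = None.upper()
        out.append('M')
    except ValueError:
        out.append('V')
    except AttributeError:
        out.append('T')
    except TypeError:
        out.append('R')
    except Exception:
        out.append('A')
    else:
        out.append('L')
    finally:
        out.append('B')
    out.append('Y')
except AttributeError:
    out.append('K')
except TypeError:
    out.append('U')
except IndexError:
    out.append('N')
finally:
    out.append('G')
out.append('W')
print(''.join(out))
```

Execution trace: 'Z' (try body) → 'F' (inner try body) → 'T' (inner except AttributeError) → 'B' (inner finally) → 'Y' (try body, no exception) → 'G' (finally) → 'W' (after the try/except). Output: ZFTBYGW

Answer: ZFTBYGW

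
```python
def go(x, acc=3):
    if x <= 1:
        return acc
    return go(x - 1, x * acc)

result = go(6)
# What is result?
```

Accumulator trace (n, acc): (6, 3) -> (5, 18) -> (4, 90) -> (3, 360) -> (2, 1080) -> (1, 2160) -> return 2160

Answer: 2160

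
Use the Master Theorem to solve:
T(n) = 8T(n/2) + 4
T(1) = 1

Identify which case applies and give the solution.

a=8, b=2, f(n)=4. log_2(8) = 3. Since c=0 < 3, Case 1 applies: T(n) = Θ(n^log_b(a)) = O(n^3).

Answer: O(n^3) - Case 1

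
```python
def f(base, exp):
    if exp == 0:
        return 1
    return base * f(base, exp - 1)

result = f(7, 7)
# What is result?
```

f(7, 7) = 7 * 7 * 7 * 7 * 7 * 7 * 7 = 823543

Answer: 823543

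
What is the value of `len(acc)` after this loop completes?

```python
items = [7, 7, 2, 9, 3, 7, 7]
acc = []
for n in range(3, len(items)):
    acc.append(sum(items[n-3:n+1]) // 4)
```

Number of 4-element averages
`acc` takes the values: [] → [6] → [6, 5] → [6, 5, 5] → [6, 5, 5, 6]
So `len(acc)` = 4

Answer: 4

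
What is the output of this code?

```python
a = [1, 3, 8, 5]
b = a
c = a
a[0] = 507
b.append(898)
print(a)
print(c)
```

Key concept: multiple aliases.
Step by step:
`a = [1, 3, 8, 5]` → a = [1, 3, 8, 5]
`b = a` → b = [1, 3, 8, 5] (same object as a)
`c = a` → c = [1, 3, 8, 5] (same object as a, b)
`a[0] = 507` → a = [507, 3, 8, 5] (same object as b, c); b = [507, 3, 8, 5] (same object as a, c); c = [507, 3, 8, 5] (same object as a, b)
`b.append(898)` → a = [507, 3, 8, 5, 898] (same object as b, c); b = [507, 3, 8, 5, 898] (same object as a, c); c = [507, 3, 8, 5, 898] (same object as a, b)
`print(a)` → prints [507, 3, 8, 5, 898]
`print(c)` → prints [507, 3, 8, 5, 898]

Answer:
[507, 3, 8, 5, 898]
[507, 3, 8, 5, 898]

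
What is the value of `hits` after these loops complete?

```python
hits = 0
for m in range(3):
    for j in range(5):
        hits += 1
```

3 * 5 = 15
`hits` takes the values: 0 → 1 → 2 → 3 → 4 → 5 → 6 → 7 → 8 → 9 → 10 → 11 → 12 → 13 → 14 → 15

Answer: 15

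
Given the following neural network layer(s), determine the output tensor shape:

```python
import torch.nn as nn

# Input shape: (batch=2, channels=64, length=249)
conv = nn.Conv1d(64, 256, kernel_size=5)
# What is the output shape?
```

Input: (2, 64, 249) -> Output: (2, 256, 245)

Answer: (2, 256, 245)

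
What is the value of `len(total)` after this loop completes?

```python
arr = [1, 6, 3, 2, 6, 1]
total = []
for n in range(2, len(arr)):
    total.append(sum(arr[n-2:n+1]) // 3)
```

Number of 3-element averages
`total` takes the values: [] → [3] → [3, 3] → [3, 3, 3] → [3, 3, 3, 3]
So `len(total)` = 4

Answer: 4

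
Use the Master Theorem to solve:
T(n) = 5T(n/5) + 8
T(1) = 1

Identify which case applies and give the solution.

a=5, b=5, f(n)=8. log_5(5) = 1. Since c=0 < 1, Case 1 applies: T(n) = Θ(n^log_b(a)) = O(n).

Answer: O(n) - Case 1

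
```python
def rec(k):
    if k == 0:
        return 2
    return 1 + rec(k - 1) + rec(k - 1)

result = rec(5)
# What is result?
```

rec(k) = 1 + 2·rec(k-1), rec(0)=2. Closed form: (2+1)·2^5 - 1 = 95.

Answer: 95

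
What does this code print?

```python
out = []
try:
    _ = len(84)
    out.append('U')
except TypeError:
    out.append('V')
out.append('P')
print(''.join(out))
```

Execution trace: 'V' (except TypeError) → 'P' (after the try/except). Output: VP

Answer: VP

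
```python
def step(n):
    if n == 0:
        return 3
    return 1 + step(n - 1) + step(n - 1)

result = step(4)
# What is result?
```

step(n) = 1 + 2·step(n-1), step(0)=3. Closed form: (3+1)·2^4 - 1 = 63.

Answer: 63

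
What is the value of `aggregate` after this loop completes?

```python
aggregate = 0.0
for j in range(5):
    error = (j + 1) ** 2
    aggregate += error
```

Sum of squared losses 1² + 2² + ... + 5²
`aggregate` takes the values: 0.0 → 1.0 → 5.0 → 14.0 → 30.0 → 55.0

Answer: 55.0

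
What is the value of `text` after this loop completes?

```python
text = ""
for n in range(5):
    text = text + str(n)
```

Concatenate digits 0 to 4
`text` takes the values: "" → "0" → "01" → "012" → "0123" → "01234"

Answer: "01234"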